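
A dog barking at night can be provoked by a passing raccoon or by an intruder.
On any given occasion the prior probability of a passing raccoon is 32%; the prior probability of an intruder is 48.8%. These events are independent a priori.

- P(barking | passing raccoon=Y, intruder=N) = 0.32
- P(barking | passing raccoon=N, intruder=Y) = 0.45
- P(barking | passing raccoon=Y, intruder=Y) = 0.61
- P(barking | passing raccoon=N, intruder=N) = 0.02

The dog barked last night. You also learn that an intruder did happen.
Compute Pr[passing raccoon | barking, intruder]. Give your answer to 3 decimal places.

Sum P(barking|·) weighted by the priors over both values of passing raccoon:
  P(barking | intruder) = 0.45*0.68 + 0.61*0.32
        = 0.306000 + 0.195200 = 0.501200
Keeping only the passing raccoon-present terms gives 0.195200, so
  P(passing raccoon | barking, intruder) = 0.195200 / 0.501200 ≈ 0.389

Pr[passing raccoon | barking, intruder] ≈ 0.389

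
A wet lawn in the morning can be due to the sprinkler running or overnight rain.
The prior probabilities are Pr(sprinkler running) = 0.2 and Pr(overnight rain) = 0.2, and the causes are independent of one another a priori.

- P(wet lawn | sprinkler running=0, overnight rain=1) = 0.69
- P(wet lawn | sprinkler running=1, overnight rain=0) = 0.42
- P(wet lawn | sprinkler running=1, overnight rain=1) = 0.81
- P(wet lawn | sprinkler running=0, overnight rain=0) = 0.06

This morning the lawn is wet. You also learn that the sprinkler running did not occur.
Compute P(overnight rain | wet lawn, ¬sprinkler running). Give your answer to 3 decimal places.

P(overnight rain | wet lawn, ¬sprinkler running) ≈ 0.742

P(wet lawn | ¬sprinkler running) = 0.06·0.8 + 0.69·0.2 = 0.048000 + 0.138000 = 0.186000
Of this, 0.138000 comes from 0.69·0.2 (the overnight rain=true cases).
Hence the posterior is 0.138000/0.186000 ≈ 0.742.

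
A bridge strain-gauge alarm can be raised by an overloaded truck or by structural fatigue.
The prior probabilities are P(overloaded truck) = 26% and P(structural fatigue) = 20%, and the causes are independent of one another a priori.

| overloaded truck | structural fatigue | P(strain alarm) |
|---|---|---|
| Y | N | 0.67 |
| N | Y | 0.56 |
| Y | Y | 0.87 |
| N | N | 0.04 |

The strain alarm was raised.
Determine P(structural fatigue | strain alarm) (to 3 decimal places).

P(structural fatigue | strain alarm) ≈ 0.440

Sum P(strain alarm|·) weighted by the priors over the 4 (overloaded truck, structural fatigue) configurations:
  P(strain alarm) = 0.04·0.74·0.8 + 0.56·0.74·0.2 + 0.67·0.26·0.8 + 0.87·0.26·0.2
        = 0.023680 + 0.082880 + 0.139360 + 0.045240 = 0.291160
Keeping only the structural fatigue-present terms gives 0.128120, so
  P(structural fatigue | strain alarm) = 0.128120 / 0.291160 ≈ 0.440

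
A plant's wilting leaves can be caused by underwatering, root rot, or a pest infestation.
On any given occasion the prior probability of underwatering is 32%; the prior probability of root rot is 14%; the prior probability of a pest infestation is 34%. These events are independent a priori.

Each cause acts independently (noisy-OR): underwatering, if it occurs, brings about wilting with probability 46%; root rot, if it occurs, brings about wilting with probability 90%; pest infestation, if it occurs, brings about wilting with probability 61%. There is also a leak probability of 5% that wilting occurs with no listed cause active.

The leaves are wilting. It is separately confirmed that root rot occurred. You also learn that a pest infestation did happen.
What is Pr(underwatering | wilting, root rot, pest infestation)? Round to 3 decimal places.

Pr(underwatering | wilting, root rot, pest infestation) ≈ 0.324

Under noisy-OR, P(wilting | causes) = 1 − (1−0.05)·∏(1−qᵢ) over the active causes.
Sum P(wilting|·) weighted by the priors over both values of underwatering:
  P(wilting | root rot, pest infestation) = 0.96295×0.68 + 0.979993×0.32
        = 0.654806 + 0.313598 = 0.968404
Keeping only the underwatering-present terms gives 0.313598, so
  P(underwatering | wilting, root rot, pest infestation) = 0.313598 / 0.968404 ≈ 0.324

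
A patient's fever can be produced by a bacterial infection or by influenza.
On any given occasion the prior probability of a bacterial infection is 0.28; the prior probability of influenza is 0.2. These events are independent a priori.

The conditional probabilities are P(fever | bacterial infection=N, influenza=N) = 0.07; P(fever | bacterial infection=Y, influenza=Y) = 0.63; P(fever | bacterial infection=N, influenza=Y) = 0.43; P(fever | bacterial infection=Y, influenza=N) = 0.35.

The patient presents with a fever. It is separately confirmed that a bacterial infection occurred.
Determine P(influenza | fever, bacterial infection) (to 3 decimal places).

By total probability over both values of influenza:
  P(fever | bacterial infection) = 0.35*0.8 + 0.63*0.2
        = 0.280000 + 0.126000 = 0.406000
Configurations with influenza contribute 0.126000, so
  P(influenza | fever, bacterial infection) = 0.126000 / 0.406000 ≈ 0.310

P(influenza | fever, bacterial infection) ≈ 0.310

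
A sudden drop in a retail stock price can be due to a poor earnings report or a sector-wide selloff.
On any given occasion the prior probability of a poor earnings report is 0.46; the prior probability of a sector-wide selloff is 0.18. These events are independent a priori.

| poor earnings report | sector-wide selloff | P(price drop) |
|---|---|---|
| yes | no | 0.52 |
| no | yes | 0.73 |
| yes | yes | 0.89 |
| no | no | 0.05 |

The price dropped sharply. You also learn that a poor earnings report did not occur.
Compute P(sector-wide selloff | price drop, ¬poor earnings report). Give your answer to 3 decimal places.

P(price drop | ¬poor earnings report) = 0.05*0.82 + 0.73*0.18 = 0.041000 + 0.131400 = 0.172400
The sector-wide selloff-present share is 0.73*0.18 = 0.131400.
P(sector-wide selloff | price drop, ¬poor earnings report) = 0.131400 / 0.172400 ≈ 0.762

P(sector-wide selloff | price drop, ¬poor earnings report) ≈ 0.762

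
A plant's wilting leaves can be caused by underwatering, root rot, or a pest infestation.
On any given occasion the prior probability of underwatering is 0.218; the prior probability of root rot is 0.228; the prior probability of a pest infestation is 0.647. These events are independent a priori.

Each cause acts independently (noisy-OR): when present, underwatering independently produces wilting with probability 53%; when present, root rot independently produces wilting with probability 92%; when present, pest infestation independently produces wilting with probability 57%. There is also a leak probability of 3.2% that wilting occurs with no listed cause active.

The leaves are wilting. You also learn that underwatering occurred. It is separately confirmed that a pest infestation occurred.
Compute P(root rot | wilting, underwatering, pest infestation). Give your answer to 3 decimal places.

Under noisy-OR, P(wilting | causes) = 1 − (1−0.032)·∏(1−qᵢ) over the active causes.
Enumerate both values of root rot and weight by the priors:
  P(wilting | underwatering, pest infestation) = 0.804367×0.772 + 0.984349×0.228
        = 0.620971 + 0.224432 = 0.845403
The terms with root rot present sum to 0.224432, so
  P(root rot | wilting, underwatering, pest infestation) = 0.224432 / 0.845403 ≈ 0.265

P(root rot | wilting, underwatering, pest infestation) ≈ 0.265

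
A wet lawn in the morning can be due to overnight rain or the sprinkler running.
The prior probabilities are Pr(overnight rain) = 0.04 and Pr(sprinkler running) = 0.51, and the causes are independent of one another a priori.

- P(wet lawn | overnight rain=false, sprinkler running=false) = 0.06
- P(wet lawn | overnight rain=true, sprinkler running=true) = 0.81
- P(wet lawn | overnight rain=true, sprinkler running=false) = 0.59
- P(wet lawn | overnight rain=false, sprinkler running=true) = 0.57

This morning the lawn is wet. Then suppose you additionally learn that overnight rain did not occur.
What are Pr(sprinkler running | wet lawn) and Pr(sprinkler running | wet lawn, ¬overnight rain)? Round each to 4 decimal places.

Pr(sprinkler running | wet lawn) ≈ 0.8814; Pr(sprinkler running | wet lawn, ¬overnight rain) ≈ 0.9082

Weight on sprinkler running=true, given the evidence: 0.279072 + 0.016524 = 0.295596
Denominator P(wet lawn): 0.06*0.96*0.49 + 0.57*0.96*0.51 + 0.59*0.04*0.49 + 0.81*0.04*0.51 = 0.335384
P(sprinkler running | wet lawn) = 0.295596/0.335384 ≈ 0.8814

Now condition on the additional information:
For the numerator, keep only sprinkler running=true terms: 0.57×0.51 = 0.290700
Normalizer over all consistent configurations: 0.06×0.49 + 0.57×0.51 = 0.320100
Posterior = 0.290700 / 0.320100 ≈ 0.9082
With overnight rain excluded, sprinkler running must carry more of the explanatory weight for the wet lawn.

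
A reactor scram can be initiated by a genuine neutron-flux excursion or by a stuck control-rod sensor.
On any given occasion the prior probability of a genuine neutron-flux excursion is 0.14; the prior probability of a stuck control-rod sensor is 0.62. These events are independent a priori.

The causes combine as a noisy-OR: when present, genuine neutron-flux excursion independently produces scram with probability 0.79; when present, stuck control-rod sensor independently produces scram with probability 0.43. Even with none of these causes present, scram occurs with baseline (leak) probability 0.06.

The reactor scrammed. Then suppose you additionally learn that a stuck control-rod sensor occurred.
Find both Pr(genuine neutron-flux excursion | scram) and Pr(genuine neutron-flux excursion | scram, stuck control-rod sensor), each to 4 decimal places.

Under noisy-OR, P(scram | causes) = 1 − (1−0.06)·∏(1−qᵢ) over the active causes.
Weight on genuine neutron-flux excursion=true, given the evidence: 0.042698 + 0.077033 = 0.119731
Denominator P(scram): 0.06×0.86×0.38 + 0.4642×0.86×0.62 + 0.8026×0.14×0.38 + 0.887482×0.14×0.62 = 0.386850
Posterior = 0.119731 / 0.386850 ≈ 0.3095

With the extra evidence:
Numerator (weight on configurations with genuine neutron-flux excursion): 0.887482*0.14 = 0.124247
The normalizing constant is 0.4642*0.86 + 0.887482*0.14 = 0.523459
P(genuine neutron-flux excursion | scram, stuck control-rod sensor) = 0.124247/0.523459 ≈ 0.2374

Pr(genuine neutron-flux excursion | scram) ≈ 0.3095; Pr(genuine neutron-flux excursion | scram, stuck control-rod sensor) ≈ 0.2374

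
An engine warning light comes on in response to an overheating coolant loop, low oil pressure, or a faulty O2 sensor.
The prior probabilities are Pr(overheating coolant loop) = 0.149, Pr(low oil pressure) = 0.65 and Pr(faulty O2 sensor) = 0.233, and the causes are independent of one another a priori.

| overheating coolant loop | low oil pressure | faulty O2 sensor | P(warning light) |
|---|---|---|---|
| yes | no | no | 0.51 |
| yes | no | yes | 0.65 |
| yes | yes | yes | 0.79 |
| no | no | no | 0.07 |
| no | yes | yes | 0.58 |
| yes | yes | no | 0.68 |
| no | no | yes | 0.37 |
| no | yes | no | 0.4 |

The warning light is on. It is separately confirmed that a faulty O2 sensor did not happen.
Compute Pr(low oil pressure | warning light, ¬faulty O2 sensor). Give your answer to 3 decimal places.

P(warning light | ¬faulty O2 sensor) = 0.07×0.851×0.35 + 0.4×0.851×0.65 + 0.51×0.149×0.35 + 0.68×0.149×0.65 = 0.020849 + 0.221260 + 0.026596 + 0.065858 = 0.334563
Restricting to configurations with low oil pressure present: 0.221260 + 0.065858 = 0.287118.
Hence the posterior is 0.287118/0.334563 ≈ 0.858.

Pr(low oil pressure | warning light, ¬faulty O2 sensor) ≈ 0.858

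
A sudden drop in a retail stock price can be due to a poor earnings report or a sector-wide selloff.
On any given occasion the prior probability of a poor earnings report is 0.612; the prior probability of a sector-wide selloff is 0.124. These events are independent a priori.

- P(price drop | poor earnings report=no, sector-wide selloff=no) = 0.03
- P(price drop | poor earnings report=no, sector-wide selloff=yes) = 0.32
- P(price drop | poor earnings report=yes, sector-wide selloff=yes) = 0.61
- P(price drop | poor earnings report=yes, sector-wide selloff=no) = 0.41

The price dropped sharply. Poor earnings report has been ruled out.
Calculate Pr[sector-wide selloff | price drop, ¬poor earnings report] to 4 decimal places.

Pr[sector-wide selloff | price drop, ¬poor earnings report] ≈ 0.6016

By total probability over both values of sector-wide selloff:
  P(price drop | ¬poor earnings report) = 0.03·0.876 + 0.32·0.124
        = 0.026280 + 0.039680 = 0.065960
The terms with sector-wide selloff present sum to 0.039680, so
  P(sector-wide selloff | price drop, ¬poor earnings report) = 0.039680 / 0.065960 ≈ 0.6016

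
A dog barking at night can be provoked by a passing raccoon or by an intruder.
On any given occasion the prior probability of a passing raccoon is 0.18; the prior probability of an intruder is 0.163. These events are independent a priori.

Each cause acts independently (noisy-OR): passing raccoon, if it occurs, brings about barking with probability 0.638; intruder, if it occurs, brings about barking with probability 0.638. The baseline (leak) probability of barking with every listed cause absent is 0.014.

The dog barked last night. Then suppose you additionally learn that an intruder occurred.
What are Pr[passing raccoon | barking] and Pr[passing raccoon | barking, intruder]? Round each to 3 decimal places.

Pr[passing raccoon | barking] ≈ 0.562; Pr[passing raccoon | barking, intruder] ≈ 0.229

Under noisy-OR, P(barking | causes) = 1 − (1−0.014)·∏(1−qᵢ) over the active causes.
Numerator (weight on configurations with passing raccoon): 0.096885 + 0.025549 = 0.122434
The normalizing constant is 0.014·0.82·0.837 + 0.643068·0.82·0.163 + 0.643068·0.18·0.837 + 0.870791·0.18·0.163 = 0.217995
P(passing raccoon | barking) = 0.122434/0.217995 ≈ 0.562

Now condition on the additional information:
P(barking | intruder) = 0.643068*0.82 + 0.870791*0.18 = 0.527316 + 0.156742 = 0.684058
The passing raccoon-present share is 0.870791*0.18 = 0.156742.
Hence the posterior is 0.156742/0.684058 ≈ 0.229.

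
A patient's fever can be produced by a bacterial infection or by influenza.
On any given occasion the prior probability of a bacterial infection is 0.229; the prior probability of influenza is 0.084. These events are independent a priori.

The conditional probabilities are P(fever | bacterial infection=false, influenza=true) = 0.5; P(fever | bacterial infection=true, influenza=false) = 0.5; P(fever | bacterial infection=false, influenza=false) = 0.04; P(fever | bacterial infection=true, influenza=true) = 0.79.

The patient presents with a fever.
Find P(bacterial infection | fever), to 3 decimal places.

P(fever) = 0.04·0.771·0.916 + 0.5·0.771·0.084 + 0.5·0.229·0.916 + 0.79·0.229·0.084 = 0.028249 + 0.032382 + 0.104882 + 0.015196 = 0.180709
Of this, 0.120078 comes from 0.104882 + 0.015196 (the bacterial infection=true cases).
P(bacterial infection | fever) = 0.120078 / 0.180709 ≈ 0.664

P(bacterial infection | fever) ≈ 0.664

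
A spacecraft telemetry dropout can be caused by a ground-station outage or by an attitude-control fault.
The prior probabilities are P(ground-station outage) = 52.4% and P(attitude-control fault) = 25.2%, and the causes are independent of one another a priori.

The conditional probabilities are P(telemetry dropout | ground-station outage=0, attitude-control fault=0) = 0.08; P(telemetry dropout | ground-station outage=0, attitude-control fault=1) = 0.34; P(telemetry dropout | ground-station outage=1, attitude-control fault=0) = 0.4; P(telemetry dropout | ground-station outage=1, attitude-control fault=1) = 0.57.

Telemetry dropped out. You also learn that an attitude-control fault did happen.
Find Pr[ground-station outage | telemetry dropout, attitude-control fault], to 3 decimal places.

Pr[ground-station outage | telemetry dropout, attitude-control fault] ≈ 0.649

Weight on ground-station outage=true, given the evidence: 0.57·0.524 = 0.298680
Denominator P(telemetry dropout | attitude-control fault): 0.34·0.476 + 0.57·0.524 = 0.460520
P(ground-station outage | telemetry dropout, attitude-control fault) = 0.298680/0.460520 ≈ 0.649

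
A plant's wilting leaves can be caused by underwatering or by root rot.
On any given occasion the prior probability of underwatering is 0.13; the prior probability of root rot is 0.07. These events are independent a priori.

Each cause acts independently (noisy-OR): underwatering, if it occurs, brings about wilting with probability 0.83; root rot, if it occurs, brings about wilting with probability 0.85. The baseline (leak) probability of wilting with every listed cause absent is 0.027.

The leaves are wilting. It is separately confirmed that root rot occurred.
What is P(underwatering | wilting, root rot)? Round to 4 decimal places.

P(underwatering | wilting, root rot) ≈ 0.1458

Under noisy-OR, P(wilting | causes) = 1 − (1−0.027)·∏(1−qᵢ) over the active causes.
By total probability over both values of underwatering:
  P(wilting | root rot) = 0.85405*0.87 + 0.975189*0.13
        = 0.743023 + 0.126775 = 0.869798
Keeping only the underwatering-present terms gives 0.126775, so
  P(underwatering | wilting, root rot) = 0.126775 / 0.869798 ≈ 0.1458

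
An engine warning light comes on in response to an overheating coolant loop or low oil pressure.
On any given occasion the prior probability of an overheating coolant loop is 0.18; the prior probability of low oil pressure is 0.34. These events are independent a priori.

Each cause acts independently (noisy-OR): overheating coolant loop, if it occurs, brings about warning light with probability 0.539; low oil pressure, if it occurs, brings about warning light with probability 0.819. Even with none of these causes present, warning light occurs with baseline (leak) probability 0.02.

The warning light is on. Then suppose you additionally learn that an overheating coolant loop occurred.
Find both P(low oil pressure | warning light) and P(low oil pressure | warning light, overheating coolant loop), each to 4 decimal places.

P(low oil pressure | warning light) ≈ 0.7899; P(low oil pressure | warning light, overheating coolant loop) ≈ 0.4632

Under noisy-OR, P(warning light | causes) = 1 − (1−0.02)·∏(1−qᵢ) over the active causes.
P(warning light) = 0.02·0.82·0.66 + 0.82262·0.82·0.34 + 0.54822·0.18·0.66 + 0.918228·0.18·0.34 = 0.010824 + 0.229346 + 0.065129 + 0.056196 = 0.361495
Of this, 0.285542 comes from 0.229346 + 0.056196 (the low oil pressure=true cases).
P(low oil pressure | warning light) = 0.285542 / 0.361495 ≈ 0.7899

Now also conditioning on overheating coolant loop=true:
By total probability over both values of low oil pressure:
  P(warning light | overheating coolant loop) = 0.54822·0.66 + 0.918228·0.34
        = 0.361825 + 0.312198 = 0.674023
Keeping only the low oil pressure-present terms gives 0.312198, so
  P(low oil pressure | warning light, overheating coolant loop) = 0.312198 / 0.674023 ≈ 0.4632
Conditioning on overheating coolant loop lowers the posterior on low oil pressure: the classic explaining-away effect in a common-effect structure.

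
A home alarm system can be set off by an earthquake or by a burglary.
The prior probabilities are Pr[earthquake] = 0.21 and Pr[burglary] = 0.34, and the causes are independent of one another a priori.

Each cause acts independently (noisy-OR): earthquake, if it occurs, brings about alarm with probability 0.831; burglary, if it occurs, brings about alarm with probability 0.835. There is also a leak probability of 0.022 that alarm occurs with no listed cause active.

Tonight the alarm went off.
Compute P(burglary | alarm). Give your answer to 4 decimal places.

P(burglary | alarm) ≈ 0.6986

Under noisy-OR, P(alarm | causes) = 1 − (1−0.022)·∏(1−qᵢ) over the active causes.
Sum P(alarm|·) weighted by the priors over the 4 (earthquake, burglary) configurations:
  P(alarm) = 0.022*0.79*0.66 + 0.83863*0.79*0.34 + 0.834718*0.21*0.66 + 0.972728*0.21*0.34
        = 0.011471 + 0.225256 + 0.115692 + 0.069453 = 0.421872
Keeping only the burglary-present terms gives 0.294709, so
  P(burglary | alarm) = 0.294709 / 0.421872 ≈ 0.6986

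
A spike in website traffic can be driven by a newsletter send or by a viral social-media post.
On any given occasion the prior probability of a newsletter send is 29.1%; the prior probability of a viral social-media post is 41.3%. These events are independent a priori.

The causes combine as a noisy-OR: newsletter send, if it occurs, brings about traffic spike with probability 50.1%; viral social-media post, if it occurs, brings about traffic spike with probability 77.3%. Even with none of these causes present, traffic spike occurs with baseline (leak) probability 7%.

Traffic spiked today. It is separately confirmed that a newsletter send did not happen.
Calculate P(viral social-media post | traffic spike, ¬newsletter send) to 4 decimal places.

P(viral social-media post | traffic spike, ¬newsletter send) ≈ 0.8880

Under noisy-OR, P(traffic spike | causes) = 1 − (1−0.07)·∏(1−qᵢ) over the active causes.
P(traffic spike | ¬newsletter send) = 0.07·0.587 + 0.78889·0.413 = 0.041090 + 0.325812 = 0.366902
Of this, 0.325812 comes from 0.78889·0.413 (the viral social-media post=true cases).
So P(viral social-media post | traffic spike, ¬newsletter send) = 0.325812/0.366902 ≈ 0.8880.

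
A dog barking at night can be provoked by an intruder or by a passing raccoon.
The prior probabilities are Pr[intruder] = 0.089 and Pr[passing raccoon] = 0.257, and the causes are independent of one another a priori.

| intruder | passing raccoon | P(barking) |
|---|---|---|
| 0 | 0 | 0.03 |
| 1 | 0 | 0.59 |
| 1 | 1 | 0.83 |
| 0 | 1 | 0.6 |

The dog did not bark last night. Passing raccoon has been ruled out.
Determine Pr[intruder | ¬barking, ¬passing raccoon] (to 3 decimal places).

Numerator (weight on configurations with intruder): 0.41×0.089 = 0.036490
The normalizing constant is 0.97×0.911 + 0.41×0.089 = 0.920160
P(intruder | ¬barking, ¬passing raccoon) = 0.036490/0.920160 ≈ 0.040

Pr[intruder | ¬barking, ¬passing raccoon] ≈ 0.040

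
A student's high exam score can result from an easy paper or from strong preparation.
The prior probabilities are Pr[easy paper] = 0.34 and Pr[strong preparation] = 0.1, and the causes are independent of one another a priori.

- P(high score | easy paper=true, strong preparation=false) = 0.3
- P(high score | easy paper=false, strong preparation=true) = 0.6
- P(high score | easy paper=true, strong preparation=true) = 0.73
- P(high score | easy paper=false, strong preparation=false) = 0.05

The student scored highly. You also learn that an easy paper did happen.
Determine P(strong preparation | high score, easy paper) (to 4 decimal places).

Sum P(high score|·) weighted by the priors over both values of strong preparation:
  P(high score | easy paper) = 0.3×0.9 + 0.73×0.1
        = 0.270000 + 0.073000 = 0.343000
The terms with strong preparation present sum to 0.073000, so
  P(strong preparation | high score, easy paper) = 0.073000 / 0.343000 ≈ 0.2128

P(strong preparation | high score, easy paper) ≈ 0.2128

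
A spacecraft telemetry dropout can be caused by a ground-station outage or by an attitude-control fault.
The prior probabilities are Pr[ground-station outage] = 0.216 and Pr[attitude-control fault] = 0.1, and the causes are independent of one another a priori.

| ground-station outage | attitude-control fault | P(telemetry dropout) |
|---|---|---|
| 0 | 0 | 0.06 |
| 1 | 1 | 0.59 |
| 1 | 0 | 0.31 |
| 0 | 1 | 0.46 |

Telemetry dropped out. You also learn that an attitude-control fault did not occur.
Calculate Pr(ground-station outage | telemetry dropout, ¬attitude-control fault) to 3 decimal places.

Pr(ground-station outage | telemetry dropout, ¬attitude-control fault) ≈ 0.587

P(telemetry dropout | ¬attitude-control fault) = 0.06×0.784 + 0.31×0.216 = 0.047040 + 0.066960 = 0.114000
The ground-station outage-present share is 0.31×0.216 = 0.066960.
Hence the posterior is 0.066960/0.114000 ≈ 0.587.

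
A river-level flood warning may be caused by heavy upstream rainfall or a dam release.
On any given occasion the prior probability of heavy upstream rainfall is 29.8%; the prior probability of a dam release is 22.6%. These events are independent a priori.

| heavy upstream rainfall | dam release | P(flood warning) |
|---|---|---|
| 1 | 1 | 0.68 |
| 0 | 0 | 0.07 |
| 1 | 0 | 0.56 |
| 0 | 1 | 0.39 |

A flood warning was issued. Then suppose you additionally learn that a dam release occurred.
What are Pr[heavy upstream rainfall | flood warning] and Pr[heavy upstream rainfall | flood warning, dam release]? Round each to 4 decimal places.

Sum P(flood warning|·) weighted by the priors over the 4 (heavy upstream rainfall, dam release) configurations:
  P(flood warning) = 0.07×0.702×0.774 + 0.39×0.702×0.226 + 0.56×0.298×0.774 + 0.68×0.298×0.226
        = 0.038034 + 0.061874 + 0.129165 + 0.045797 = 0.274870
Configurations with heavy upstream rainfall contribute 0.174962, so
  P(heavy upstream rainfall | flood warning) = 0.174962 / 0.274870 ≈ 0.6365

Now condition on the additional information:
By total probability over both values of heavy upstream rainfall:
  P(flood warning | dam release) = 0.39*0.702 + 0.68*0.298
        = 0.273780 + 0.202640 = 0.476420
The terms with heavy upstream rainfall present sum to 0.202640, so
  P(heavy upstream rainfall | flood warning, dam release) = 0.202640 / 0.476420 ≈ 0.4253

Pr[heavy upstream rainfall | flood warning] ≈ 0.6365; Pr[heavy upstream rainfall | flood warning, dam release] ≈ 0.4253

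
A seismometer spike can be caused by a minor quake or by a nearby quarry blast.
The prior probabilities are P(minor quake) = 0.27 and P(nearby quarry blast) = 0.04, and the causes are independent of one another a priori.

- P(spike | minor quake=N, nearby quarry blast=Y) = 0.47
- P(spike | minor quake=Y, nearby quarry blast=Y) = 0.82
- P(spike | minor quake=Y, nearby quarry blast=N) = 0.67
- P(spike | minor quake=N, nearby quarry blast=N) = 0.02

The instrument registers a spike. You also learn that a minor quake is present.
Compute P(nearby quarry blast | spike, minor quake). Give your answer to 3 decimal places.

By total probability over both values of nearby quarry blast:
  P(spike | minor quake) = 0.67×0.96 + 0.82×0.04
        = 0.643200 + 0.032800 = 0.676000
Configurations with nearby quarry blast contribute 0.032800, so
  P(nearby quarry blast | spike, minor quake) = 0.032800 / 0.676000 ≈ 0.049

P(nearby quarry blast | spike, minor quake) ≈ 0.049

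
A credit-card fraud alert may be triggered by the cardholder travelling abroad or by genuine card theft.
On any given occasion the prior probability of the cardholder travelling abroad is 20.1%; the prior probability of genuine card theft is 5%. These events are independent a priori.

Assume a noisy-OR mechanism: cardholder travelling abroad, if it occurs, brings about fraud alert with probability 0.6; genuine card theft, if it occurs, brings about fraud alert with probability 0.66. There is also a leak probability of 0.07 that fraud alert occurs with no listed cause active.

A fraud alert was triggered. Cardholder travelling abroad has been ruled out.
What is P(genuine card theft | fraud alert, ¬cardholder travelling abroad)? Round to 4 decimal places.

P(genuine card theft | fraud alert, ¬cardholder travelling abroad) ≈ 0.3396

Under noisy-OR, P(fraud alert | causes) = 1 − (1−0.07)·∏(1−qᵢ) over the active causes.
Weight on genuine card theft=true, given the evidence: 0.6838×0.05 = 0.034190
The normalizing constant is 0.07×0.95 + 0.6838×0.05 = 0.100690
Posterior = 0.034190 / 0.100690 ≈ 0.3396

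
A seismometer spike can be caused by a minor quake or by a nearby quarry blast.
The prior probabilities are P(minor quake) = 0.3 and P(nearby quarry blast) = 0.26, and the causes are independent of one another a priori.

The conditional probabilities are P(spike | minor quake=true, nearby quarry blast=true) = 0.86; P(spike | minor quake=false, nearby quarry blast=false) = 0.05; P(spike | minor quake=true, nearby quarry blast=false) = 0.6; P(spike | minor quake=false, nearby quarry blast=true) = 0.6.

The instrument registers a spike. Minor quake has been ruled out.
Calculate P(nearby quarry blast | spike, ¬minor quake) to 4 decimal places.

P(nearby quarry blast | spike, ¬minor quake) ≈ 0.8083

For the numerator, keep only nearby quarry blast=true terms: 0.6×0.26 = 0.156000
Denominator P(spike | ¬minor quake): 0.05×0.74 + 0.6×0.26 = 0.193000
Posterior = 0.156000 / 0.193000 ≈ 0.8083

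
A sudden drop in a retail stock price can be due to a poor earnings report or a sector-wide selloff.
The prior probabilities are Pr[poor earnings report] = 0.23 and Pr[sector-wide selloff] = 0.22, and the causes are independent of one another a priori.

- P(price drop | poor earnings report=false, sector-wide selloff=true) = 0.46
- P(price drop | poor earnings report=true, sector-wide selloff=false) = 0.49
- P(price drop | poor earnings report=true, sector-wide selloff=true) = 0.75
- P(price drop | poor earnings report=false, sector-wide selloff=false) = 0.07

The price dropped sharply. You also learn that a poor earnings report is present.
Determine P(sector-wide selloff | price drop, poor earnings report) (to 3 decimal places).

P(price drop | poor earnings report) = 0.49*0.78 + 0.75*0.22 = 0.382200 + 0.165000 = 0.547200
Of this, 0.165000 comes from 0.75*0.22 (the sector-wide selloff=true cases).
P(sector-wide selloff | price drop, poor earnings report) = 0.165000 / 0.547200 ≈ 0.302

P(sector-wide selloff | price drop, poor earnings report) ≈ 0.302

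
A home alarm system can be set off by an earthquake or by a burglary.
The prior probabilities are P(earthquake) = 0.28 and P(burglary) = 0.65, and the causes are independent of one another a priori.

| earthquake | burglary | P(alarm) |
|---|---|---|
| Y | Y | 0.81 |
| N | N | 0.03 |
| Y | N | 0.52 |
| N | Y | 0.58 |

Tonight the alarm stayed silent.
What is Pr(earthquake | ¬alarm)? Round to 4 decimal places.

Numerator (weight on configurations with earthquake): 0.047040 + 0.034580 = 0.081620
Denominator P(¬alarm): 0.97×0.72×0.35 + 0.42×0.72×0.65 + 0.48×0.28×0.35 + 0.19×0.28×0.65 = 0.522620
P(earthquake | ¬alarm) = 0.081620/0.522620 ≈ 0.1562

Pr(earthquake | ¬alarm) ≈ 0.1562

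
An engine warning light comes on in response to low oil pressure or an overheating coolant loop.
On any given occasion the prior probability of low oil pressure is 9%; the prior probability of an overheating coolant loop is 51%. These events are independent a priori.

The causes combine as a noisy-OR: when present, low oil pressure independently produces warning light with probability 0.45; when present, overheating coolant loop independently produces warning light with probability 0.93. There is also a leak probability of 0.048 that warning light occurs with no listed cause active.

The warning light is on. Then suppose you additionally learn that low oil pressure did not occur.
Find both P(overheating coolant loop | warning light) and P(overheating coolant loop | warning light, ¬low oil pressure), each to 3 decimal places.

P(overheating coolant loop | warning light) ≈ 0.918; P(overheating coolant loop | warning light, ¬low oil pressure) ≈ 0.953

Under noisy-OR, P(warning light | causes) = 1 − (1−0.048)·∏(1−qᵢ) over the active causes.
Weight on overheating coolant loop=true, given the evidence: 0.433172 + 0.044218 = 0.477390
The normalizing constant is 0.048·0.91·0.49 + 0.93336·0.91·0.51 + 0.4764·0.09·0.49 + 0.963348·0.09·0.51 = 0.519802
Posterior = 0.477390 / 0.519802 ≈ 0.918

With the extra evidence:
By total probability over both values of overheating coolant loop:
  P(warning light | ¬low oil pressure) = 0.048×0.49 + 0.93336×0.51
        = 0.023520 + 0.476014 = 0.499534
The terms with overheating coolant loop present sum to 0.476014, so
  P(overheating coolant loop | warning light, ¬low oil pressure) = 0.476014 / 0.499534 ≈ 0.953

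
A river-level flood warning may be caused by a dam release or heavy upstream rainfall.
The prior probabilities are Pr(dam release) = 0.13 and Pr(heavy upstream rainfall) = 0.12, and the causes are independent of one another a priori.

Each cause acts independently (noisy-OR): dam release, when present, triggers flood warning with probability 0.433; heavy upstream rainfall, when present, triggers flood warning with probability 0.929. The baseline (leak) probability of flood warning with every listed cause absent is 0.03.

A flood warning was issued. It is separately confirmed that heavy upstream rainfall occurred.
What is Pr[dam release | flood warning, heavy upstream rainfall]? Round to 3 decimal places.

Pr[dam release | flood warning, heavy upstream rainfall] ≈ 0.134

Under noisy-OR, P(flood warning | causes) = 1 − (1−0.03)·∏(1−qᵢ) over the active causes.
P(flood warning | heavy upstream rainfall) = 0.93113×0.87 + 0.960951×0.13 = 0.810083 + 0.124924 = 0.935007
Restricting to configurations with dam release present: 0.960951×0.13 = 0.124924.
P(dam release | flood warning, heavy upstream rainfall) = 0.124924 / 0.935007 ≈ 0.134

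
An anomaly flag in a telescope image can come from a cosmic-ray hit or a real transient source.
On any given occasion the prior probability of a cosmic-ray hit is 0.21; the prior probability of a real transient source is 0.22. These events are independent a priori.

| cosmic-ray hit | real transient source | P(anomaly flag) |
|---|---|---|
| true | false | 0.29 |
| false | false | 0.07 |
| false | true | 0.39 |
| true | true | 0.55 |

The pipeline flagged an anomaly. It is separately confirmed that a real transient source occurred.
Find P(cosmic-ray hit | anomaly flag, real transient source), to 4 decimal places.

P(anomaly flag | real transient source) = 0.39*0.79 + 0.55*0.21 = 0.308100 + 0.115500 = 0.423600
Of this, 0.115500 comes from 0.55*0.21 (the cosmic-ray hit=true cases).
P(cosmic-ray hit | anomaly flag, real transient source) = 0.115500 / 0.423600 ≈ 0.2727

P(cosmic-ray hit | anomaly flag, real transient source) ≈ 0.2727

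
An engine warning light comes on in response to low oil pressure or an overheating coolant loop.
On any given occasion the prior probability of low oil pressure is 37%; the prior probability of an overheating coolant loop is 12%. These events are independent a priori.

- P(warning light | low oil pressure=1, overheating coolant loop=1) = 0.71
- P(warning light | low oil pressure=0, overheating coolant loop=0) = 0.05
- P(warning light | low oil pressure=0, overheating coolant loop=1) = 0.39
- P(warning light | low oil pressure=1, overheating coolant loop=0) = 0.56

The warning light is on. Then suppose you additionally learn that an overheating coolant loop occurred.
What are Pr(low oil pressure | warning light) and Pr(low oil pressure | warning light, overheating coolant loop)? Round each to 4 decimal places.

Pr(low oil pressure | warning light) ≈ 0.7890; Pr(low oil pressure | warning light, overheating coolant loop) ≈ 0.5167

Enumerate the 4 (low oil pressure, overheating coolant loop) configurations and weight by the priors:
  P(warning light) = 0.05·0.63·0.88 + 0.39·0.63·0.12 + 0.56·0.37·0.88 + 0.71·0.37·0.12
        = 0.027720 + 0.029484 + 0.182336 + 0.031524 = 0.271064
Configurations with low oil pressure contribute 0.213860, so
  P(low oil pressure | warning light) = 0.213860 / 0.271064 ≈ 0.7890

Now condition on the additional information:
P(warning light | overheating coolant loop) = 0.39*0.63 + 0.71*0.37 = 0.245700 + 0.262700 = 0.508400
The low oil pressure-present share is 0.71*0.37 = 0.262700.
So P(low oil pressure | warning light, overheating coolant loop) = 0.262700/0.508400 ≈ 0.5167.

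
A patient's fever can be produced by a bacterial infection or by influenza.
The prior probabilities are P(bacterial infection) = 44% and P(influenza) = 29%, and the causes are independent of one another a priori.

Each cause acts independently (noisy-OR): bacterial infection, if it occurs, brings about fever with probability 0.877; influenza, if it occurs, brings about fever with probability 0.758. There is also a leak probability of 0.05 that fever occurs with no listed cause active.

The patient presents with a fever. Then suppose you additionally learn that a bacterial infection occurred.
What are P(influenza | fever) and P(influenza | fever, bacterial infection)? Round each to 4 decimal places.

Under noisy-OR, P(fever | causes) = 1 − (1−0.05)·∏(1−qᵢ) over the active causes.
Enumerate the 4 (bacterial infection, influenza) configurations and weight by the priors:
  P(fever) = 0.05*0.56*0.71 + 0.7701*0.56*0.29 + 0.88315*0.44*0.71 + 0.971722*0.44*0.29
        = 0.019880 + 0.125064 + 0.275896 + 0.123992 = 0.544832
The terms with influenza present sum to 0.249056, so
  P(influenza | fever) = 0.249056 / 0.544832 ≈ 0.4571

Now also conditioning on bacterial infection=true:
By total probability over both values of influenza:
  P(fever | bacterial infection) = 0.88315·0.71 + 0.971722·0.29
        = 0.627036 + 0.281799 = 0.908835
Keeping only the influenza-present terms gives 0.281799, so
  P(influenza | fever, bacterial infection) = 0.281799 / 0.908835 ≈ 0.3101

P(influenza | fever) ≈ 0.4571; P(influenza | fever, bacterial infection) ≈ 0.3101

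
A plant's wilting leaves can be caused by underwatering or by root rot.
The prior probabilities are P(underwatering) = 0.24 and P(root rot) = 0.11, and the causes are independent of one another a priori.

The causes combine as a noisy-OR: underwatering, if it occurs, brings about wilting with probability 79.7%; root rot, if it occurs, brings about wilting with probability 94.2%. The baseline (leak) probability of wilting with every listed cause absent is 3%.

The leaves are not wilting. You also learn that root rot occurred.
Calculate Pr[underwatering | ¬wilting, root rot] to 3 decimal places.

Under noisy-OR, P(wilting | causes) = 1 − (1−0.03)·∏(1−qᵢ) over the active causes.
Weight on underwatering=true, given the evidence: 0.011421·0.24 = 0.002741
Normalizer over all consistent configurations: 0.05626·0.76 + 0.011421·0.24 = 0.045499
P(underwatering | ¬wilting, root rot) = 0.002741/0.045499 ≈ 0.060

Pr[underwatering | ¬wilting, root rot] ≈ 0.060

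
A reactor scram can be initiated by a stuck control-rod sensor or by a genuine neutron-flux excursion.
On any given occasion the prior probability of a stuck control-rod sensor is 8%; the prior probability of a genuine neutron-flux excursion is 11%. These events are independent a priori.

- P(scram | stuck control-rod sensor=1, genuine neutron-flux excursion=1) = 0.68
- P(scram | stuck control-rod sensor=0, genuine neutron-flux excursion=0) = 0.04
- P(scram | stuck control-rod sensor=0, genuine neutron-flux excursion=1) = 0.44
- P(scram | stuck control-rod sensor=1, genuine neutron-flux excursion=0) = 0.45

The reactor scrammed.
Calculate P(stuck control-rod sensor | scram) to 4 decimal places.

P(scram) = 0.04×0.92×0.89 + 0.44×0.92×0.11 + 0.45×0.08×0.89 + 0.68×0.08×0.11 = 0.032752 + 0.044528 + 0.032040 + 0.005984 = 0.115304
Restricting to configurations with stuck control-rod sensor present: 0.032040 + 0.005984 = 0.038024.
P(stuck control-rod sensor | scram) = 0.038024 / 0.115304 ≈ 0.3298

P(stuck control-rod sensor | scram) ≈ 0.3298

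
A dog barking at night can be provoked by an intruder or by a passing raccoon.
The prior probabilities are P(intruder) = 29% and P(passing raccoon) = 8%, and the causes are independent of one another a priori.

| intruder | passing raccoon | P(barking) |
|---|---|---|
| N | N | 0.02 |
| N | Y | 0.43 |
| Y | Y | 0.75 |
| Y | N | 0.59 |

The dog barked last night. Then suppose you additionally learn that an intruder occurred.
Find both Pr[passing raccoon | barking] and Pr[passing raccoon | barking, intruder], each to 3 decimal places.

By total probability over the 4 (intruder, passing raccoon) configurations:
  P(barking) = 0.02·0.71·0.92 + 0.43·0.71·0.08 + 0.59·0.29·0.92 + 0.75·0.29·0.08
        = 0.013064 + 0.024424 + 0.157412 + 0.017400 = 0.212300
The terms with passing raccoon present sum to 0.041824, so
  P(passing raccoon | barking) = 0.041824 / 0.212300 ≈ 0.197

With the extra evidence:
Weight on passing raccoon=true, given the evidence: 0.75×0.08 = 0.060000
The normalizing constant is 0.59×0.92 + 0.75×0.08 = 0.602800
Posterior = 0.060000 / 0.602800 ≈ 0.100

Pr[passing raccoon | barking] ≈ 0.197; Pr[passing raccoon | barking, intruder] ≈ 0.100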